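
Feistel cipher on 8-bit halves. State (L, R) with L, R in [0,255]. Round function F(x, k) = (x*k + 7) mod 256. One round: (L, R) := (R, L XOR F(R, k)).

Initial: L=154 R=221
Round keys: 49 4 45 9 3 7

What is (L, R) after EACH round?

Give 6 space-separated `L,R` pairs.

Round 1 (k=49): L=221 R=206
Round 2 (k=4): L=206 R=226
Round 3 (k=45): L=226 R=15
Round 4 (k=9): L=15 R=108
Round 5 (k=3): L=108 R=68
Round 6 (k=7): L=68 R=143

Answer: 221,206 206,226 226,15 15,108 108,68 68,143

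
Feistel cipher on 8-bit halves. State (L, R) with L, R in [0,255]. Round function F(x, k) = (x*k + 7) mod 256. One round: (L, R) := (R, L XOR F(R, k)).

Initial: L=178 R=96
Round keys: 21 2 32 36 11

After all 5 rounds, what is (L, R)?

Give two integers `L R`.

Round 1 (k=21): L=96 R=85
Round 2 (k=2): L=85 R=209
Round 3 (k=32): L=209 R=114
Round 4 (k=36): L=114 R=222
Round 5 (k=11): L=222 R=227

Answer: 222 227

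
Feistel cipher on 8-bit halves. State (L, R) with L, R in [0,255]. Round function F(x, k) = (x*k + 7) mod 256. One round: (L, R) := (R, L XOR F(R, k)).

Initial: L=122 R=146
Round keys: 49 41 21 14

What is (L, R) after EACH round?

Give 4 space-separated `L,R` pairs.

Answer: 146,131 131,144 144,84 84,15

Derivation:
Round 1 (k=49): L=146 R=131
Round 2 (k=41): L=131 R=144
Round 3 (k=21): L=144 R=84
Round 4 (k=14): L=84 R=15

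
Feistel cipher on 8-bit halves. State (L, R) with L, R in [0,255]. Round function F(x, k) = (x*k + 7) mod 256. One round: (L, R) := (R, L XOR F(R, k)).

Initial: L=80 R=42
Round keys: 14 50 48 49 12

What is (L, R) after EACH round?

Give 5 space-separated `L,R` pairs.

Answer: 42,3 3,183 183,84 84,172 172,67

Derivation:
Round 1 (k=14): L=42 R=3
Round 2 (k=50): L=3 R=183
Round 3 (k=48): L=183 R=84
Round 4 (k=49): L=84 R=172
Round 5 (k=12): L=172 R=67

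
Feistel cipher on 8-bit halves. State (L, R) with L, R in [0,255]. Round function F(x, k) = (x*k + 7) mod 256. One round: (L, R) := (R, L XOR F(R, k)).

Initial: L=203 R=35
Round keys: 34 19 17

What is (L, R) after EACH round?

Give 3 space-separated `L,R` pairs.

Round 1 (k=34): L=35 R=102
Round 2 (k=19): L=102 R=186
Round 3 (k=17): L=186 R=7

Answer: 35,102 102,186 186,7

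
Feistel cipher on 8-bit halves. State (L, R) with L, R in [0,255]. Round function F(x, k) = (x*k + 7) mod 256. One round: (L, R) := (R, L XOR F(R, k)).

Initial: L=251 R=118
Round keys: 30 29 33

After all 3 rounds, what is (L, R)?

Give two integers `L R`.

Round 1 (k=30): L=118 R=32
Round 2 (k=29): L=32 R=209
Round 3 (k=33): L=209 R=216

Answer: 209 216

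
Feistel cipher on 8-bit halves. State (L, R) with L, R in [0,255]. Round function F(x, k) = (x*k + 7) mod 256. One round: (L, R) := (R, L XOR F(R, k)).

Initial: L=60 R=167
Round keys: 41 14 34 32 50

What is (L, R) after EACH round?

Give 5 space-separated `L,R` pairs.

Round 1 (k=41): L=167 R=250
Round 2 (k=14): L=250 R=20
Round 3 (k=34): L=20 R=85
Round 4 (k=32): L=85 R=179
Round 5 (k=50): L=179 R=168

Answer: 167,250 250,20 20,85 85,179 179,168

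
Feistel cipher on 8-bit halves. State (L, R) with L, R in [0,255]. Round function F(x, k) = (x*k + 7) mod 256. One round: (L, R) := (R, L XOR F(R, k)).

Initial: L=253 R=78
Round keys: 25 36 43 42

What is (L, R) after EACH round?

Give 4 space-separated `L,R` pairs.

Answer: 78,88 88,41 41,178 178,18

Derivation:
Round 1 (k=25): L=78 R=88
Round 2 (k=36): L=88 R=41
Round 3 (k=43): L=41 R=178
Round 4 (k=42): L=178 R=18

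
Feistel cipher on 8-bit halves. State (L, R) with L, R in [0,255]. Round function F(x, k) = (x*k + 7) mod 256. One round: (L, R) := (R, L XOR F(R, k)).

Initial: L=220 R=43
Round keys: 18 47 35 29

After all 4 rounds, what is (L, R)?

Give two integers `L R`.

Answer: 95 135

Derivation:
Round 1 (k=18): L=43 R=209
Round 2 (k=47): L=209 R=77
Round 3 (k=35): L=77 R=95
Round 4 (k=29): L=95 R=135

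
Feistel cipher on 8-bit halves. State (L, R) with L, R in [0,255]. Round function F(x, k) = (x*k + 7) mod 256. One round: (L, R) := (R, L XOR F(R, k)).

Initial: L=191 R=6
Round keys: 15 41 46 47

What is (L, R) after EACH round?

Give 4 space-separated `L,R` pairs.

Round 1 (k=15): L=6 R=222
Round 2 (k=41): L=222 R=147
Round 3 (k=46): L=147 R=175
Round 4 (k=47): L=175 R=187

Answer: 6,222 222,147 147,175 175,187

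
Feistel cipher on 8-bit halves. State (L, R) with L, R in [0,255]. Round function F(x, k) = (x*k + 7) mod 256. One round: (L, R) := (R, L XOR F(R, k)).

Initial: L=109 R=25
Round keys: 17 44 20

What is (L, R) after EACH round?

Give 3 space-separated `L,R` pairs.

Answer: 25,221 221,26 26,210

Derivation:
Round 1 (k=17): L=25 R=221
Round 2 (k=44): L=221 R=26
Round 3 (k=20): L=26 R=210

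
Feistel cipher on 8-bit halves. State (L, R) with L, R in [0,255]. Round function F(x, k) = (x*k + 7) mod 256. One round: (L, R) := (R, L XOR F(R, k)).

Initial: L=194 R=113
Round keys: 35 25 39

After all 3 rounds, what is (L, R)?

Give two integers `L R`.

Answer: 142 17

Derivation:
Round 1 (k=35): L=113 R=184
Round 2 (k=25): L=184 R=142
Round 3 (k=39): L=142 R=17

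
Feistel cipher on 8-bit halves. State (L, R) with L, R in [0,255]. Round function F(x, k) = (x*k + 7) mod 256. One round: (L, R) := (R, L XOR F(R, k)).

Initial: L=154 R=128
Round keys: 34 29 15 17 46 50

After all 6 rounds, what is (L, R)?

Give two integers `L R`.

Round 1 (k=34): L=128 R=157
Round 2 (k=29): L=157 R=80
Round 3 (k=15): L=80 R=42
Round 4 (k=17): L=42 R=129
Round 5 (k=46): L=129 R=31
Round 6 (k=50): L=31 R=148

Answer: 31 148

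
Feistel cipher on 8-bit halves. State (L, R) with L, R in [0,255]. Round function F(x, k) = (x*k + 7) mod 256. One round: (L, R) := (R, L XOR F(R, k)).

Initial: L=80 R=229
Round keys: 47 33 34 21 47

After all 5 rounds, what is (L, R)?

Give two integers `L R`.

Answer: 4 222

Derivation:
Round 1 (k=47): L=229 R=66
Round 2 (k=33): L=66 R=108
Round 3 (k=34): L=108 R=29
Round 4 (k=21): L=29 R=4
Round 5 (k=47): L=4 R=222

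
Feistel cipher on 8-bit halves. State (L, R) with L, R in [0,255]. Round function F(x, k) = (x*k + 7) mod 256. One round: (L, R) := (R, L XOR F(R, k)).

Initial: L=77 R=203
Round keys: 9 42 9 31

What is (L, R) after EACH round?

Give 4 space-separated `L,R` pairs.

Round 1 (k=9): L=203 R=103
Round 2 (k=42): L=103 R=38
Round 3 (k=9): L=38 R=58
Round 4 (k=31): L=58 R=43

Answer: 203,103 103,38 38,58 58,43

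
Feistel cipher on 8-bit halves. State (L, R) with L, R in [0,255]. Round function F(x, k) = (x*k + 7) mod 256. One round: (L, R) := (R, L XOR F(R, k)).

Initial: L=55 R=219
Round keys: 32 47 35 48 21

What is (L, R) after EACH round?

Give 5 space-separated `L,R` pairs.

Answer: 219,80 80,108 108,155 155,123 123,133

Derivation:
Round 1 (k=32): L=219 R=80
Round 2 (k=47): L=80 R=108
Round 3 (k=35): L=108 R=155
Round 4 (k=48): L=155 R=123
Round 5 (k=21): L=123 R=133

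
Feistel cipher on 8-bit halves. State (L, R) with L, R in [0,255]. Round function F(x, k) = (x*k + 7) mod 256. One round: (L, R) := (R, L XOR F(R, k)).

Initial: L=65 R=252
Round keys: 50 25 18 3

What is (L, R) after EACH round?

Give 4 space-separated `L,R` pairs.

Round 1 (k=50): L=252 R=126
Round 2 (k=25): L=126 R=169
Round 3 (k=18): L=169 R=151
Round 4 (k=3): L=151 R=101

Answer: 252,126 126,169 169,151 151,101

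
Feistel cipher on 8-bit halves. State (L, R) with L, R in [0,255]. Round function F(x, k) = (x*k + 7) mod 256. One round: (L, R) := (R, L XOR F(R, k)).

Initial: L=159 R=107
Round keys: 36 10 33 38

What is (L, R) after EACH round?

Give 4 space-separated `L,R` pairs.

Round 1 (k=36): L=107 R=140
Round 2 (k=10): L=140 R=20
Round 3 (k=33): L=20 R=23
Round 4 (k=38): L=23 R=101

Answer: 107,140 140,20 20,23 23,101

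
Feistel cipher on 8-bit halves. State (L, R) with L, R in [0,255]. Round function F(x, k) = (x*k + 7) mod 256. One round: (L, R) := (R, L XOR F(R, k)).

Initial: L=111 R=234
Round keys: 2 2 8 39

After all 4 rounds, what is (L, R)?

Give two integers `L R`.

Answer: 155 33

Derivation:
Round 1 (k=2): L=234 R=180
Round 2 (k=2): L=180 R=133
Round 3 (k=8): L=133 R=155
Round 4 (k=39): L=155 R=33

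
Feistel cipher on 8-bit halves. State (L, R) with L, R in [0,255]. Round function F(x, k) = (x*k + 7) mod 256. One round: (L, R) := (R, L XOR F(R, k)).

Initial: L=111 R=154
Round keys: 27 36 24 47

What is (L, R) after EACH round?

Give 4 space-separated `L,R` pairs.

Answer: 154,42 42,117 117,213 213,87

Derivation:
Round 1 (k=27): L=154 R=42
Round 2 (k=36): L=42 R=117
Round 3 (k=24): L=117 R=213
Round 4 (k=47): L=213 R=87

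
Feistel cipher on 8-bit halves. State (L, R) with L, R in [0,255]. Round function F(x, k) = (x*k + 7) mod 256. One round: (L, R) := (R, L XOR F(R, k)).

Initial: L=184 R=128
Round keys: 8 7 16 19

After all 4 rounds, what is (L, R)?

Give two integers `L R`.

Answer: 184 111

Derivation:
Round 1 (k=8): L=128 R=191
Round 2 (k=7): L=191 R=192
Round 3 (k=16): L=192 R=184
Round 4 (k=19): L=184 R=111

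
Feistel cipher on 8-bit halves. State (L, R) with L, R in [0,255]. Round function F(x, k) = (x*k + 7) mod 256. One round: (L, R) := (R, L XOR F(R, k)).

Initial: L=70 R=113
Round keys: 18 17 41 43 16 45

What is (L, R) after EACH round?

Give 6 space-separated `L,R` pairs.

Answer: 113,191 191,199 199,89 89,61 61,142 142,192

Derivation:
Round 1 (k=18): L=113 R=191
Round 2 (k=17): L=191 R=199
Round 3 (k=41): L=199 R=89
Round 4 (k=43): L=89 R=61
Round 5 (k=16): L=61 R=142
Round 6 (k=45): L=142 R=192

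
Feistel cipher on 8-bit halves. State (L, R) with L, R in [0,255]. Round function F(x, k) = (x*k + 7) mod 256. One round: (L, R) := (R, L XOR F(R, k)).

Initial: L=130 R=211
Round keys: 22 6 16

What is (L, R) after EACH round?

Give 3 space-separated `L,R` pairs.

Round 1 (k=22): L=211 R=171
Round 2 (k=6): L=171 R=218
Round 3 (k=16): L=218 R=12

Answer: 211,171 171,218 218,12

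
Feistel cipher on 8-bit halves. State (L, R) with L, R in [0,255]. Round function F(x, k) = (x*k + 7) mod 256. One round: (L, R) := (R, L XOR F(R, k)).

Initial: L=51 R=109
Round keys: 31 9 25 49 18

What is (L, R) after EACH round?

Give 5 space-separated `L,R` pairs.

Answer: 109,9 9,53 53,61 61,129 129,36

Derivation:
Round 1 (k=31): L=109 R=9
Round 2 (k=9): L=9 R=53
Round 3 (k=25): L=53 R=61
Round 4 (k=49): L=61 R=129
Round 5 (k=18): L=129 R=36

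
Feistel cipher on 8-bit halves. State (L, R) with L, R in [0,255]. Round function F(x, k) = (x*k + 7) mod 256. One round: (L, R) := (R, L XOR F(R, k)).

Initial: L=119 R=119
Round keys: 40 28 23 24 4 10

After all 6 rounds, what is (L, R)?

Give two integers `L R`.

Round 1 (k=40): L=119 R=232
Round 2 (k=28): L=232 R=16
Round 3 (k=23): L=16 R=159
Round 4 (k=24): L=159 R=255
Round 5 (k=4): L=255 R=156
Round 6 (k=10): L=156 R=224

Answer: 156 224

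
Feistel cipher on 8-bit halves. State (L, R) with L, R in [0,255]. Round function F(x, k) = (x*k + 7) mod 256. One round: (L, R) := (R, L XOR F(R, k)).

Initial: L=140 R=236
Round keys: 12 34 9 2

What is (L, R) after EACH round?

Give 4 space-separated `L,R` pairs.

Answer: 236,155 155,113 113,155 155,76

Derivation:
Round 1 (k=12): L=236 R=155
Round 2 (k=34): L=155 R=113
Round 3 (k=9): L=113 R=155
Round 4 (k=2): L=155 R=76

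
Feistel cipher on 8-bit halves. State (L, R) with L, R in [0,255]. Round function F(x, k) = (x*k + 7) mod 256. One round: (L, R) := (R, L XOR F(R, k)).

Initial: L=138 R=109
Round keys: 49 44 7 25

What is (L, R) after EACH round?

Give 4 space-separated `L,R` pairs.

Round 1 (k=49): L=109 R=110
Round 2 (k=44): L=110 R=130
Round 3 (k=7): L=130 R=251
Round 4 (k=25): L=251 R=8

Answer: 109,110 110,130 130,251 251,8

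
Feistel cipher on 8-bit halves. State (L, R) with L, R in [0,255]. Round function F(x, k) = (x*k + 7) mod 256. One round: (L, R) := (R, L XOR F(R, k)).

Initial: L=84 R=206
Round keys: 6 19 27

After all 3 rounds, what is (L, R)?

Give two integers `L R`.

Answer: 106 186

Derivation:
Round 1 (k=6): L=206 R=143
Round 2 (k=19): L=143 R=106
Round 3 (k=27): L=106 R=186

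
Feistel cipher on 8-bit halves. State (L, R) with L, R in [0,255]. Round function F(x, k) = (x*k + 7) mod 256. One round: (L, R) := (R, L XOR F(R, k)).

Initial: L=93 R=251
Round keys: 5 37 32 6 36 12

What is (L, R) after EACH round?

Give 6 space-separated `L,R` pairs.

Answer: 251,179 179,29 29,20 20,98 98,219 219,41

Derivation:
Round 1 (k=5): L=251 R=179
Round 2 (k=37): L=179 R=29
Round 3 (k=32): L=29 R=20
Round 4 (k=6): L=20 R=98
Round 5 (k=36): L=98 R=219
Round 6 (k=12): L=219 R=41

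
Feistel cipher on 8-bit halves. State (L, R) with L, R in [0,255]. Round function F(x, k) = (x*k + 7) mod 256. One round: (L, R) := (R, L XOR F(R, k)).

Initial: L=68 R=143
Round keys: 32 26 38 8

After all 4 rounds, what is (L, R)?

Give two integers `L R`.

Round 1 (k=32): L=143 R=163
Round 2 (k=26): L=163 R=26
Round 3 (k=38): L=26 R=64
Round 4 (k=8): L=64 R=29

Answer: 64 29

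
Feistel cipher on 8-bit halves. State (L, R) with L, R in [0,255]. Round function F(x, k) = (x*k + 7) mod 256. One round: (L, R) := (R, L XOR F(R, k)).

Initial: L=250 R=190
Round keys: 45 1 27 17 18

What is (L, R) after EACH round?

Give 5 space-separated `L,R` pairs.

Answer: 190,151 151,32 32,240 240,215 215,213

Derivation:
Round 1 (k=45): L=190 R=151
Round 2 (k=1): L=151 R=32
Round 3 (k=27): L=32 R=240
Round 4 (k=17): L=240 R=215
Round 5 (k=18): L=215 R=213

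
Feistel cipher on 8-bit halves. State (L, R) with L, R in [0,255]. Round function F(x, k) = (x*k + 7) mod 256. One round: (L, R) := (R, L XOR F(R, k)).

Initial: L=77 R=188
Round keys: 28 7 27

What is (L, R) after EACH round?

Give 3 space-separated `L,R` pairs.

Answer: 188,218 218,65 65,56

Derivation:
Round 1 (k=28): L=188 R=218
Round 2 (k=7): L=218 R=65
Round 3 (k=27): L=65 R=56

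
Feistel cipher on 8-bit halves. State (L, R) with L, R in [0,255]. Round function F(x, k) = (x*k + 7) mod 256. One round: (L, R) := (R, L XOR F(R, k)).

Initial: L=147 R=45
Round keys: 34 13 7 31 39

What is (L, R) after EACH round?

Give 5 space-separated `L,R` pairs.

Round 1 (k=34): L=45 R=146
Round 2 (k=13): L=146 R=92
Round 3 (k=7): L=92 R=25
Round 4 (k=31): L=25 R=82
Round 5 (k=39): L=82 R=156

Answer: 45,146 146,92 92,25 25,82 82,156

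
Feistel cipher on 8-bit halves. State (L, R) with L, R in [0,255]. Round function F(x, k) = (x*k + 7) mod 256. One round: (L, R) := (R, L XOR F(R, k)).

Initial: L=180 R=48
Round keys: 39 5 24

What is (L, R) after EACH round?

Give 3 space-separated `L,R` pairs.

Round 1 (k=39): L=48 R=227
Round 2 (k=5): L=227 R=70
Round 3 (k=24): L=70 R=116

Answer: 48,227 227,70 70,116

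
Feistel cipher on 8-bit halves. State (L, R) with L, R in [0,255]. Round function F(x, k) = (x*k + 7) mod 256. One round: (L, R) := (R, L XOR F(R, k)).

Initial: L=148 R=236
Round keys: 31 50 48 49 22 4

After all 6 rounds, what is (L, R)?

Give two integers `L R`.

Round 1 (k=31): L=236 R=15
Round 2 (k=50): L=15 R=25
Round 3 (k=48): L=25 R=184
Round 4 (k=49): L=184 R=38
Round 5 (k=22): L=38 R=243
Round 6 (k=4): L=243 R=245

Answer: 243 245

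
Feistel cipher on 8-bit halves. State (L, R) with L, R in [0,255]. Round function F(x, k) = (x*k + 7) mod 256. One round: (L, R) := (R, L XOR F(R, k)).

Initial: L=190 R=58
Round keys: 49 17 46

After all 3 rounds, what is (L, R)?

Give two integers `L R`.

Round 1 (k=49): L=58 R=159
Round 2 (k=17): L=159 R=172
Round 3 (k=46): L=172 R=112

Answer: 172 112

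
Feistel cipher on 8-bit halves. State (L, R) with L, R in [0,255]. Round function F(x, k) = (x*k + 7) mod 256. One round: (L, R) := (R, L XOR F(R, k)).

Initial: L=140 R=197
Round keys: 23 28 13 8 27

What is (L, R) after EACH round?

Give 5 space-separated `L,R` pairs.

Answer: 197,54 54,42 42,31 31,213 213,97

Derivation:
Round 1 (k=23): L=197 R=54
Round 2 (k=28): L=54 R=42
Round 3 (k=13): L=42 R=31
Round 4 (k=8): L=31 R=213
Round 5 (k=27): L=213 R=97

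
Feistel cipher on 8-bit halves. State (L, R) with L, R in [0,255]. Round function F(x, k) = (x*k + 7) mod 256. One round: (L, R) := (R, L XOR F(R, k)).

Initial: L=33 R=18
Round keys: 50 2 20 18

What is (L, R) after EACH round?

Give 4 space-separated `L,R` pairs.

Round 1 (k=50): L=18 R=170
Round 2 (k=2): L=170 R=73
Round 3 (k=20): L=73 R=17
Round 4 (k=18): L=17 R=112

Answer: 18,170 170,73 73,17 17,112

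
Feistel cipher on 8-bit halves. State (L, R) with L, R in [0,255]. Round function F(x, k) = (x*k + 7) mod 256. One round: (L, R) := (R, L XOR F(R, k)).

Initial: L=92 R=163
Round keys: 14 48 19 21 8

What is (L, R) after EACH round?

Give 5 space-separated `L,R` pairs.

Answer: 163,173 173,212 212,110 110,217 217,161

Derivation:
Round 1 (k=14): L=163 R=173
Round 2 (k=48): L=173 R=212
Round 3 (k=19): L=212 R=110
Round 4 (k=21): L=110 R=217
Round 5 (k=8): L=217 R=161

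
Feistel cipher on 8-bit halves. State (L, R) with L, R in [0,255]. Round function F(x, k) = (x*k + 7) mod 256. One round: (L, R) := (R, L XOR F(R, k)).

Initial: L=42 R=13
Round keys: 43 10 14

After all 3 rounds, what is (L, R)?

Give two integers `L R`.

Round 1 (k=43): L=13 R=28
Round 2 (k=10): L=28 R=18
Round 3 (k=14): L=18 R=31

Answer: 18 31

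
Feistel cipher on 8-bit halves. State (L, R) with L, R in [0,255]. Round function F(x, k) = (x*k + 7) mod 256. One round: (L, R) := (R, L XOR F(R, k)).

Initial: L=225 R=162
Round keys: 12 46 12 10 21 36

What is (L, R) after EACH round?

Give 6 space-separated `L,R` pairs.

Answer: 162,126 126,9 9,13 13,128 128,138 138,239

Derivation:
Round 1 (k=12): L=162 R=126
Round 2 (k=46): L=126 R=9
Round 3 (k=12): L=9 R=13
Round 4 (k=10): L=13 R=128
Round 5 (k=21): L=128 R=138
Round 6 (k=36): L=138 R=239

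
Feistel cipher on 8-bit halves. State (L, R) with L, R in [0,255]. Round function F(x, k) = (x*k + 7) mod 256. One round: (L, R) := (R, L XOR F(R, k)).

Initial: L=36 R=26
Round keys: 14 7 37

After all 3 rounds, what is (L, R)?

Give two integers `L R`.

Round 1 (k=14): L=26 R=87
Round 2 (k=7): L=87 R=114
Round 3 (k=37): L=114 R=214

Answer: 114 214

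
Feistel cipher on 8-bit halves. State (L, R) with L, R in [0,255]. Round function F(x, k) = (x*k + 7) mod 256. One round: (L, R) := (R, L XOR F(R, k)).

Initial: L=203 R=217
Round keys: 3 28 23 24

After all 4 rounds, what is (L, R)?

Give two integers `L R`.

Answer: 4 125

Derivation:
Round 1 (k=3): L=217 R=89
Round 2 (k=28): L=89 R=26
Round 3 (k=23): L=26 R=4
Round 4 (k=24): L=4 R=125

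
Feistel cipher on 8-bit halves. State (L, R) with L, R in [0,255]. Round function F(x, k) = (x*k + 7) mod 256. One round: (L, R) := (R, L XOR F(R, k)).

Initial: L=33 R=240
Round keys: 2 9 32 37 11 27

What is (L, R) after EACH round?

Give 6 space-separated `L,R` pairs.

Answer: 240,198 198,13 13,97 97,1 1,115 115,41

Derivation:
Round 1 (k=2): L=240 R=198
Round 2 (k=9): L=198 R=13
Round 3 (k=32): L=13 R=97
Round 4 (k=37): L=97 R=1
Round 5 (k=11): L=1 R=115
Round 6 (k=27): L=115 R=41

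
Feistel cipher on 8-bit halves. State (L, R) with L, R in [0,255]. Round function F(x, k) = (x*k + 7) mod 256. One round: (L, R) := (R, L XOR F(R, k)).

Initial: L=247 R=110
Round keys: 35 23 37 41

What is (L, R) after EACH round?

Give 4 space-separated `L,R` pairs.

Round 1 (k=35): L=110 R=230
Round 2 (k=23): L=230 R=223
Round 3 (k=37): L=223 R=164
Round 4 (k=41): L=164 R=148

Answer: 110,230 230,223 223,164 164,148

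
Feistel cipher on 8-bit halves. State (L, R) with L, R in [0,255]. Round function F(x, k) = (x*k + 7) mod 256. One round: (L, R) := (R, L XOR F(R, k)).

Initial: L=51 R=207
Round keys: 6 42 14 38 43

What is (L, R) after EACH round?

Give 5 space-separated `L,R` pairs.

Answer: 207,210 210,180 180,13 13,65 65,255

Derivation:
Round 1 (k=6): L=207 R=210
Round 2 (k=42): L=210 R=180
Round 3 (k=14): L=180 R=13
Round 4 (k=38): L=13 R=65
Round 5 (k=43): L=65 R=255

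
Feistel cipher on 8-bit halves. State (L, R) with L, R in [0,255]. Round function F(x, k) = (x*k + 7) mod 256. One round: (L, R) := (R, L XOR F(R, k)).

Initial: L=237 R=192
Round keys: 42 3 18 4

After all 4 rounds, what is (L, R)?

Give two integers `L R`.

Round 1 (k=42): L=192 R=106
Round 2 (k=3): L=106 R=133
Round 3 (k=18): L=133 R=11
Round 4 (k=4): L=11 R=182

Answer: 11 182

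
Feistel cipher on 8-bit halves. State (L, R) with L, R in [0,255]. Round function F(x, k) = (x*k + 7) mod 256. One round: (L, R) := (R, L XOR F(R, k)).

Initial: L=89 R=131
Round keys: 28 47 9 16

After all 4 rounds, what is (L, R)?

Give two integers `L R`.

Answer: 31 17

Derivation:
Round 1 (k=28): L=131 R=2
Round 2 (k=47): L=2 R=230
Round 3 (k=9): L=230 R=31
Round 4 (k=16): L=31 R=17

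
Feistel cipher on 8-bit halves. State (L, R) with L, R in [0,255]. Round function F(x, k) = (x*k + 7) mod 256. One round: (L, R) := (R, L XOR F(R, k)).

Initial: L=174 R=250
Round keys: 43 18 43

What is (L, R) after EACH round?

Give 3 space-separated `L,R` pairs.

Round 1 (k=43): L=250 R=171
Round 2 (k=18): L=171 R=247
Round 3 (k=43): L=247 R=47

Answer: 250,171 171,247 247,47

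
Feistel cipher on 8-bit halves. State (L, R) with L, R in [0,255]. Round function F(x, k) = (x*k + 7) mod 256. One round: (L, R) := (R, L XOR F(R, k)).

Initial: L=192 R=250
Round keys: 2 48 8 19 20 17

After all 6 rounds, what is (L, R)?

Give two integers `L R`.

Answer: 203 44

Derivation:
Round 1 (k=2): L=250 R=59
Round 2 (k=48): L=59 R=237
Round 3 (k=8): L=237 R=84
Round 4 (k=19): L=84 R=174
Round 5 (k=20): L=174 R=203
Round 6 (k=17): L=203 R=44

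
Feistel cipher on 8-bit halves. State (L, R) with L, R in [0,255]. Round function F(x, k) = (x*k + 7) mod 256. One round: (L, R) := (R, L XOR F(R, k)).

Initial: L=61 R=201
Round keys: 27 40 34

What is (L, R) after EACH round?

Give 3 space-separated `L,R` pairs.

Answer: 201,7 7,214 214,116

Derivation:
Round 1 (k=27): L=201 R=7
Round 2 (k=40): L=7 R=214
Round 3 (k=34): L=214 R=116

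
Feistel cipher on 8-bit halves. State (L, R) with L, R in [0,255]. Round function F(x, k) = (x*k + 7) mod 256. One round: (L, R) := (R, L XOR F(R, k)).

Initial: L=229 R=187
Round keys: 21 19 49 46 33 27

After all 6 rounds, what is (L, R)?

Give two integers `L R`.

Answer: 220 253

Derivation:
Round 1 (k=21): L=187 R=187
Round 2 (k=19): L=187 R=83
Round 3 (k=49): L=83 R=81
Round 4 (k=46): L=81 R=198
Round 5 (k=33): L=198 R=220
Round 6 (k=27): L=220 R=253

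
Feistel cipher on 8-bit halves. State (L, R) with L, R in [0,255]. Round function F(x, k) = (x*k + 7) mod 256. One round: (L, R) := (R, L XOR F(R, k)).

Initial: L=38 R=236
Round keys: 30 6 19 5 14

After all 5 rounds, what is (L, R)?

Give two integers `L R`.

Answer: 199 234

Derivation:
Round 1 (k=30): L=236 R=137
Round 2 (k=6): L=137 R=209
Round 3 (k=19): L=209 R=3
Round 4 (k=5): L=3 R=199
Round 5 (k=14): L=199 R=234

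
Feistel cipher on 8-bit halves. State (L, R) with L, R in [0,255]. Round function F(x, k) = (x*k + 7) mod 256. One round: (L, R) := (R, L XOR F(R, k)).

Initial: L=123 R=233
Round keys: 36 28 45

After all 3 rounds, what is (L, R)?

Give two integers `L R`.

Answer: 174 45

Derivation:
Round 1 (k=36): L=233 R=176
Round 2 (k=28): L=176 R=174
Round 3 (k=45): L=174 R=45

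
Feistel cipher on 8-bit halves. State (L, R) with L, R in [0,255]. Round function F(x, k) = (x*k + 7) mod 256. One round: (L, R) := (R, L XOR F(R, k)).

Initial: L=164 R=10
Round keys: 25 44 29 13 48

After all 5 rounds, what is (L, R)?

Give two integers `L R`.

Round 1 (k=25): L=10 R=165
Round 2 (k=44): L=165 R=105
Round 3 (k=29): L=105 R=73
Round 4 (k=13): L=73 R=213
Round 5 (k=48): L=213 R=190

Answer: 213 190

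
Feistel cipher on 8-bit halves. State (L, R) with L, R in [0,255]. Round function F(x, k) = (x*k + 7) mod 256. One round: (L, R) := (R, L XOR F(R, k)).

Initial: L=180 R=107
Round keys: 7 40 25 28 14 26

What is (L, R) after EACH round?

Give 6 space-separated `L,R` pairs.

Round 1 (k=7): L=107 R=64
Round 2 (k=40): L=64 R=108
Round 3 (k=25): L=108 R=211
Round 4 (k=28): L=211 R=119
Round 5 (k=14): L=119 R=90
Round 6 (k=26): L=90 R=92

Answer: 107,64 64,108 108,211 211,119 119,90 90,92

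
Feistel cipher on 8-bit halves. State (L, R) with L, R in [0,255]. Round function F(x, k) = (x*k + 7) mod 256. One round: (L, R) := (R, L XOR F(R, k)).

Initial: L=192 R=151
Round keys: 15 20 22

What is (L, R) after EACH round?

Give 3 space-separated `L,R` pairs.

Round 1 (k=15): L=151 R=32
Round 2 (k=20): L=32 R=16
Round 3 (k=22): L=16 R=71

Answer: 151,32 32,16 16,71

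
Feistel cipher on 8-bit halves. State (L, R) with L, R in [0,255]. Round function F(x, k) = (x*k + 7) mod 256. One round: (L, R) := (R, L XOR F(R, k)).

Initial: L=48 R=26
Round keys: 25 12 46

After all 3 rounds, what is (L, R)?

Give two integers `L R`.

Round 1 (k=25): L=26 R=161
Round 2 (k=12): L=161 R=137
Round 3 (k=46): L=137 R=4

Answer: 137 4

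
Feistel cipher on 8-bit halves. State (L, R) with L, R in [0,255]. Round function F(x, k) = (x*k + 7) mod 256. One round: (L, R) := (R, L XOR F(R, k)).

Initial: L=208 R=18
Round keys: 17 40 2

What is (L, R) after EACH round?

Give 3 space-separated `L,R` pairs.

Answer: 18,233 233,125 125,232

Derivation:
Round 1 (k=17): L=18 R=233
Round 2 (k=40): L=233 R=125
Round 3 (k=2): L=125 R=232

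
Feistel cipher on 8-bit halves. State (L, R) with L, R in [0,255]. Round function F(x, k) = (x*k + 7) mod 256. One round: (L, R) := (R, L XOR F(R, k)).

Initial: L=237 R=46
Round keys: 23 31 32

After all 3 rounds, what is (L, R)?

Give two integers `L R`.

Answer: 237 99

Derivation:
Round 1 (k=23): L=46 R=196
Round 2 (k=31): L=196 R=237
Round 3 (k=32): L=237 R=99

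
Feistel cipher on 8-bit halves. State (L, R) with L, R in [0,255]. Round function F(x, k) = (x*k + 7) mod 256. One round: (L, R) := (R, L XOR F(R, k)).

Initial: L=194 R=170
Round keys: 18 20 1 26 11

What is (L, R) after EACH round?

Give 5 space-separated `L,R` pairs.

Answer: 170,57 57,209 209,225 225,48 48,246

Derivation:
Round 1 (k=18): L=170 R=57
Round 2 (k=20): L=57 R=209
Round 3 (k=1): L=209 R=225
Round 4 (k=26): L=225 R=48
Round 5 (k=11): L=48 R=246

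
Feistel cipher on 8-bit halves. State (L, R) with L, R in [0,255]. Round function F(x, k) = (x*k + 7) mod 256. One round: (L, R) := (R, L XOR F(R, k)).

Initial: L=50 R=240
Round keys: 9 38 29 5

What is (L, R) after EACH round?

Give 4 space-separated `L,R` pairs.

Answer: 240,69 69,181 181,205 205,189

Derivation:
Round 1 (k=9): L=240 R=69
Round 2 (k=38): L=69 R=181
Round 3 (k=29): L=181 R=205
Round 4 (k=5): L=205 R=189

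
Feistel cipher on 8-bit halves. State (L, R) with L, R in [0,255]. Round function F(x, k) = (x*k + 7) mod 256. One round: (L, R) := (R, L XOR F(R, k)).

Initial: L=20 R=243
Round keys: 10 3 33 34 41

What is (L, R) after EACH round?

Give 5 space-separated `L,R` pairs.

Round 1 (k=10): L=243 R=145
Round 2 (k=3): L=145 R=73
Round 3 (k=33): L=73 R=225
Round 4 (k=34): L=225 R=160
Round 5 (k=41): L=160 R=70

Answer: 243,145 145,73 73,225 225,160 160,70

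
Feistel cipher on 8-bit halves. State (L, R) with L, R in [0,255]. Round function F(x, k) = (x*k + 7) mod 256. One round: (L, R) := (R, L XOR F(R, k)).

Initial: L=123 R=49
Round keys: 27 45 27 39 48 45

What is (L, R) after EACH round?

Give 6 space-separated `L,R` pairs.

Answer: 49,73 73,237 237,79 79,253 253,56 56,34

Derivation:
Round 1 (k=27): L=49 R=73
Round 2 (k=45): L=73 R=237
Round 3 (k=27): L=237 R=79
Round 4 (k=39): L=79 R=253
Round 5 (k=48): L=253 R=56
Round 6 (k=45): L=56 R=34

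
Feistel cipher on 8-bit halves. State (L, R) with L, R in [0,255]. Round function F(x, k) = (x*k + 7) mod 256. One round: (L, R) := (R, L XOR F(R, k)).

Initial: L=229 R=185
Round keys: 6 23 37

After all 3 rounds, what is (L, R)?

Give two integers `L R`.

Answer: 54 109

Derivation:
Round 1 (k=6): L=185 R=184
Round 2 (k=23): L=184 R=54
Round 3 (k=37): L=54 R=109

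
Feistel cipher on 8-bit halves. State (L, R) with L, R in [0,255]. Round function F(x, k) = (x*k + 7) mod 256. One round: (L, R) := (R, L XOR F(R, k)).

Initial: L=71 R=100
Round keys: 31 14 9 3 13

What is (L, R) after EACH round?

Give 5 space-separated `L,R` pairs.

Answer: 100,100 100,27 27,158 158,250 250,39

Derivation:
Round 1 (k=31): L=100 R=100
Round 2 (k=14): L=100 R=27
Round 3 (k=9): L=27 R=158
Round 4 (k=3): L=158 R=250
Round 5 (k=13): L=250 R=39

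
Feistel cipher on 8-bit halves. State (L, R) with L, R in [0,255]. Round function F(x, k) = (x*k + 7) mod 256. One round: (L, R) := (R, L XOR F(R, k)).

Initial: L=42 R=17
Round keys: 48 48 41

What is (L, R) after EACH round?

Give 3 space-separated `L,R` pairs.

Round 1 (k=48): L=17 R=29
Round 2 (k=48): L=29 R=102
Round 3 (k=41): L=102 R=64

Answer: 17,29 29,102 102,64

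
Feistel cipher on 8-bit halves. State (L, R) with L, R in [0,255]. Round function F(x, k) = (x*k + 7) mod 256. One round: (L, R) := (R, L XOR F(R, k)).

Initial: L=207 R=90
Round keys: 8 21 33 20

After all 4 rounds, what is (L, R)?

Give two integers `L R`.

Answer: 84 50

Derivation:
Round 1 (k=8): L=90 R=24
Round 2 (k=21): L=24 R=165
Round 3 (k=33): L=165 R=84
Round 4 (k=20): L=84 R=50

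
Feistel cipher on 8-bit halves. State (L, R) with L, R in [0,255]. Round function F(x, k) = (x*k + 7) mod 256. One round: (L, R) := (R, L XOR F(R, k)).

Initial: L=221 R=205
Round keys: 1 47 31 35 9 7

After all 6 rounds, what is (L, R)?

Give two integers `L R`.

Answer: 17 211

Derivation:
Round 1 (k=1): L=205 R=9
Round 2 (k=47): L=9 R=99
Round 3 (k=31): L=99 R=13
Round 4 (k=35): L=13 R=173
Round 5 (k=9): L=173 R=17
Round 6 (k=7): L=17 R=211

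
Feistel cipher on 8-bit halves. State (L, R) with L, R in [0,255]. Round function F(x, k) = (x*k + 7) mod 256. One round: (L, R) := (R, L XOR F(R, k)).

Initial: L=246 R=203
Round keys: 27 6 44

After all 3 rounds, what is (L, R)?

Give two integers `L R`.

Answer: 224 1

Derivation:
Round 1 (k=27): L=203 R=134
Round 2 (k=6): L=134 R=224
Round 3 (k=44): L=224 R=1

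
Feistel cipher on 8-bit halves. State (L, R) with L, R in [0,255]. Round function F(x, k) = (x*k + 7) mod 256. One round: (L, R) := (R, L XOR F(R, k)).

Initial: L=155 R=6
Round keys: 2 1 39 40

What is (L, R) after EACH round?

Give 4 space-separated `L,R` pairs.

Answer: 6,136 136,137 137,110 110,190

Derivation:
Round 1 (k=2): L=6 R=136
Round 2 (k=1): L=136 R=137
Round 3 (k=39): L=137 R=110
Round 4 (k=40): L=110 R=190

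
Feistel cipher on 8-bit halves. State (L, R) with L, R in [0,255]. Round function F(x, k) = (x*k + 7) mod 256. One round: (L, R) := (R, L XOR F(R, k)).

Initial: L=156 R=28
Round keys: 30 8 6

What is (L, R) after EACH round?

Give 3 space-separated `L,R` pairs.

Round 1 (k=30): L=28 R=211
Round 2 (k=8): L=211 R=131
Round 3 (k=6): L=131 R=202

Answer: 28,211 211,131 131,202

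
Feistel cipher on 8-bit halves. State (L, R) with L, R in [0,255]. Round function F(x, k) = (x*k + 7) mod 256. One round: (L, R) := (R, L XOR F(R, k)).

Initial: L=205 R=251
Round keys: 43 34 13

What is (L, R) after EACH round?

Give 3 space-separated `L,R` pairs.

Answer: 251,253 253,90 90,100

Derivation:
Round 1 (k=43): L=251 R=253
Round 2 (k=34): L=253 R=90
Round 3 (k=13): L=90 R=100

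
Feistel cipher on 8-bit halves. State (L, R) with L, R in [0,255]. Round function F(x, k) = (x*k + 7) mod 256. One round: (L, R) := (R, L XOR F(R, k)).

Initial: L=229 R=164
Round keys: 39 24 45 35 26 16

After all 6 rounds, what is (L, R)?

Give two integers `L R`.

Round 1 (k=39): L=164 R=230
Round 2 (k=24): L=230 R=51
Round 3 (k=45): L=51 R=24
Round 4 (k=35): L=24 R=124
Round 5 (k=26): L=124 R=135
Round 6 (k=16): L=135 R=11

Answer: 135 11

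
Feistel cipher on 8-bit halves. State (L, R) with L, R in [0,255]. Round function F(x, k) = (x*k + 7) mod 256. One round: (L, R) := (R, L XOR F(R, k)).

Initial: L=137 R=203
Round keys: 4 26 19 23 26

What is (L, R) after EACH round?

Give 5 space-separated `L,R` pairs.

Round 1 (k=4): L=203 R=186
Round 2 (k=26): L=186 R=32
Round 3 (k=19): L=32 R=221
Round 4 (k=23): L=221 R=194
Round 5 (k=26): L=194 R=102

Answer: 203,186 186,32 32,221 221,194 194,102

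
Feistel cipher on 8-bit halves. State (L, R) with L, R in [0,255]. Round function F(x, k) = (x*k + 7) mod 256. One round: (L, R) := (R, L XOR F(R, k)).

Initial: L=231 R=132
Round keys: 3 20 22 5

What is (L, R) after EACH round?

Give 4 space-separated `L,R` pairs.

Round 1 (k=3): L=132 R=116
Round 2 (k=20): L=116 R=147
Round 3 (k=22): L=147 R=221
Round 4 (k=5): L=221 R=203

Answer: 132,116 116,147 147,221 221,203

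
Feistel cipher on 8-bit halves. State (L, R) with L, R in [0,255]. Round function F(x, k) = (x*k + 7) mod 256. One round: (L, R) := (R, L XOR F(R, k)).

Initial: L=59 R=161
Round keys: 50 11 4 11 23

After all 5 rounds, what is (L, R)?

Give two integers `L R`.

Answer: 178 176

Derivation:
Round 1 (k=50): L=161 R=66
Round 2 (k=11): L=66 R=124
Round 3 (k=4): L=124 R=181
Round 4 (k=11): L=181 R=178
Round 5 (k=23): L=178 R=176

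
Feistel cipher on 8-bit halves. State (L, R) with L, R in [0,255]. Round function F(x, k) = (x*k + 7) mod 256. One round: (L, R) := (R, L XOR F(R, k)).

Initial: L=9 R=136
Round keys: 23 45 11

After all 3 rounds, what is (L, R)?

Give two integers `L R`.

Answer: 13 160

Derivation:
Round 1 (k=23): L=136 R=54
Round 2 (k=45): L=54 R=13
Round 3 (k=11): L=13 R=160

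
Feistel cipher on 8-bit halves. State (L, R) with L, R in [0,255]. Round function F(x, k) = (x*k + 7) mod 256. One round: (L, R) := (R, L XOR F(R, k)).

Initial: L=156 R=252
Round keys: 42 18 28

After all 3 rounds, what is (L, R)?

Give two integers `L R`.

Answer: 65 224

Derivation:
Round 1 (k=42): L=252 R=195
Round 2 (k=18): L=195 R=65
Round 3 (k=28): L=65 R=224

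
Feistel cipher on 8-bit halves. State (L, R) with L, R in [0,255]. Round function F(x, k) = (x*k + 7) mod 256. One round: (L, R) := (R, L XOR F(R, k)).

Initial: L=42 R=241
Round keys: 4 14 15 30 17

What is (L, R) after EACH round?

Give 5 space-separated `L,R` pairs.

Round 1 (k=4): L=241 R=225
Round 2 (k=14): L=225 R=164
Round 3 (k=15): L=164 R=66
Round 4 (k=30): L=66 R=103
Round 5 (k=17): L=103 R=156

Answer: 241,225 225,164 164,66 66,103 103,156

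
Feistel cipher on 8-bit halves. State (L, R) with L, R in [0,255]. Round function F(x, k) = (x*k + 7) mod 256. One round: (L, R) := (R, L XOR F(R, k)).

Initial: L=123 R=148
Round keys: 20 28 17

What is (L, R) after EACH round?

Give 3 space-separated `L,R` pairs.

Round 1 (k=20): L=148 R=236
Round 2 (k=28): L=236 R=67
Round 3 (k=17): L=67 R=150

Answer: 148,236 236,67 67,150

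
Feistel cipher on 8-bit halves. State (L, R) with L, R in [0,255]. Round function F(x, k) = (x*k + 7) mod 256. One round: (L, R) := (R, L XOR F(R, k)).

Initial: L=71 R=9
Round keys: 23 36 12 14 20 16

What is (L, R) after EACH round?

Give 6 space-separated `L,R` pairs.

Round 1 (k=23): L=9 R=145
Round 2 (k=36): L=145 R=98
Round 3 (k=12): L=98 R=14
Round 4 (k=14): L=14 R=169
Round 5 (k=20): L=169 R=53
Round 6 (k=16): L=53 R=254

Answer: 9,145 145,98 98,14 14,169 169,53 53,254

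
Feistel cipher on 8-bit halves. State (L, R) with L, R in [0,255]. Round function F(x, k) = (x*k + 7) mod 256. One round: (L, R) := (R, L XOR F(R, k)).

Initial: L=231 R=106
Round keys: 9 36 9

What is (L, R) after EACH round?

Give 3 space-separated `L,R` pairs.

Answer: 106,38 38,53 53,194

Derivation:
Round 1 (k=9): L=106 R=38
Round 2 (k=36): L=38 R=53
Round 3 (k=9): L=53 R=194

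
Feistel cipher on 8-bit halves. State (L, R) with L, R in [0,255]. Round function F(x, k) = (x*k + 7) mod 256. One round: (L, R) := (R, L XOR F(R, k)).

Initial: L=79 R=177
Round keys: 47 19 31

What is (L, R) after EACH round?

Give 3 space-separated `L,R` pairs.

Answer: 177,201 201,67 67,237

Derivation:
Round 1 (k=47): L=177 R=201
Round 2 (k=19): L=201 R=67
Round 3 (k=31): L=67 R=237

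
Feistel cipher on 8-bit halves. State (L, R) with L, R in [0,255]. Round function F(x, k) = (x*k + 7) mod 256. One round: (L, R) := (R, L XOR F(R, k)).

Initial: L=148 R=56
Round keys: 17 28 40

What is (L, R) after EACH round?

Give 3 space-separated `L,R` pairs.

Round 1 (k=17): L=56 R=43
Round 2 (k=28): L=43 R=131
Round 3 (k=40): L=131 R=84

Answer: 56,43 43,131 131,84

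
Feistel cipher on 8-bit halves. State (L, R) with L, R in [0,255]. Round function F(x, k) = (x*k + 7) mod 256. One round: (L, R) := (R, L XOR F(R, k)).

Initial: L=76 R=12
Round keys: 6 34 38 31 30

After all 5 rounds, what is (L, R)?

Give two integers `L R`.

Answer: 56 249

Derivation:
Round 1 (k=6): L=12 R=3
Round 2 (k=34): L=3 R=97
Round 3 (k=38): L=97 R=110
Round 4 (k=31): L=110 R=56
Round 5 (k=30): L=56 R=249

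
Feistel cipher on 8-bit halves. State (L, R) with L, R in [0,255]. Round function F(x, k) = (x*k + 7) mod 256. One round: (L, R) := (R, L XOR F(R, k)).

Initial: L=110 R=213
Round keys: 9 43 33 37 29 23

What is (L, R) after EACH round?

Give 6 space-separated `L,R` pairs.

Answer: 213,234 234,128 128,109 109,72 72,66 66,189

Derivation:
Round 1 (k=9): L=213 R=234
Round 2 (k=43): L=234 R=128
Round 3 (k=33): L=128 R=109
Round 4 (k=37): L=109 R=72
Round 5 (k=29): L=72 R=66
Round 6 (k=23): L=66 R=189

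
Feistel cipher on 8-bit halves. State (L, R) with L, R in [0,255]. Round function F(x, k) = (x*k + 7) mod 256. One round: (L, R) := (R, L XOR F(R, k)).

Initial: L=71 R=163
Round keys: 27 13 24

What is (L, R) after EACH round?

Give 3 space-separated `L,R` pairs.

Answer: 163,127 127,217 217,32

Derivation:
Round 1 (k=27): L=163 R=127
Round 2 (k=13): L=127 R=217
Round 3 (k=24): L=217 R=32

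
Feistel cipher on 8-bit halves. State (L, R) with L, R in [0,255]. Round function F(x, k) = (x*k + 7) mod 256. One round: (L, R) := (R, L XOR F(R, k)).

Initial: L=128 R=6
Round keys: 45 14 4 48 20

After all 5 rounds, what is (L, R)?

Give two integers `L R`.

Round 1 (k=45): L=6 R=149
Round 2 (k=14): L=149 R=43
Round 3 (k=4): L=43 R=38
Round 4 (k=48): L=38 R=12
Round 5 (k=20): L=12 R=209

Answer: 12 209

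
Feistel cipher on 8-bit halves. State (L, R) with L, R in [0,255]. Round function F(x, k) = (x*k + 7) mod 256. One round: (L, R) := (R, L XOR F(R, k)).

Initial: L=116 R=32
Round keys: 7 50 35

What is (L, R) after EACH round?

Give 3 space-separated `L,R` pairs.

Answer: 32,147 147,157 157,237

Derivation:
Round 1 (k=7): L=32 R=147
Round 2 (k=50): L=147 R=157
Round 3 (k=35): L=157 R=237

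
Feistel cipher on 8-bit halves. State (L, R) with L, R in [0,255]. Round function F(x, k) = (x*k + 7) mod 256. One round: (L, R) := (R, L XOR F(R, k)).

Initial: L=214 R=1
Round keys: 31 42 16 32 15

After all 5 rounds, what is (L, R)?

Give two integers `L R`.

Round 1 (k=31): L=1 R=240
Round 2 (k=42): L=240 R=102
Round 3 (k=16): L=102 R=151
Round 4 (k=32): L=151 R=129
Round 5 (k=15): L=129 R=1

Answer: 129 1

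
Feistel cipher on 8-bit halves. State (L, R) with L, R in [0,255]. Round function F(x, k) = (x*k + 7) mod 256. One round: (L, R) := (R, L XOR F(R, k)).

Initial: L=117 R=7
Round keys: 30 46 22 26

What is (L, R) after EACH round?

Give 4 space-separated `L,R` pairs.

Round 1 (k=30): L=7 R=172
Round 2 (k=46): L=172 R=232
Round 3 (k=22): L=232 R=91
Round 4 (k=26): L=91 R=173

Answer: 7,172 172,232 232,91 91,173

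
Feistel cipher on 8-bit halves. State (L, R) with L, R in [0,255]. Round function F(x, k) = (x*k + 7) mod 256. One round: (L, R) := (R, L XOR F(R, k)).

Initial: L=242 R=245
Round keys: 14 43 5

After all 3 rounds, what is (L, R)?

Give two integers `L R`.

Round 1 (k=14): L=245 R=159
Round 2 (k=43): L=159 R=73
Round 3 (k=5): L=73 R=235

Answer: 73 235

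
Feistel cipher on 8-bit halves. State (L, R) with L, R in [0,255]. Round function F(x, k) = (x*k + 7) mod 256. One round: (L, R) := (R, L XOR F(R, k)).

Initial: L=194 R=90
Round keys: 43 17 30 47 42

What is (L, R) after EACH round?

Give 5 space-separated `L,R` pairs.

Round 1 (k=43): L=90 R=231
Round 2 (k=17): L=231 R=4
Round 3 (k=30): L=4 R=152
Round 4 (k=47): L=152 R=235
Round 5 (k=42): L=235 R=13

Answer: 90,231 231,4 4,152 152,235 235,13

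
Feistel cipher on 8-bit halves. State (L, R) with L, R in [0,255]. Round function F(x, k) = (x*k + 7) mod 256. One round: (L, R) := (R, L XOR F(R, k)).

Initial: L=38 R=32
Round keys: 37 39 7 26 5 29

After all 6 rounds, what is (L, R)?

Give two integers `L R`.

Round 1 (k=37): L=32 R=129
Round 2 (k=39): L=129 R=142
Round 3 (k=7): L=142 R=104
Round 4 (k=26): L=104 R=25
Round 5 (k=5): L=25 R=236
Round 6 (k=29): L=236 R=218

Answer: 236 218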